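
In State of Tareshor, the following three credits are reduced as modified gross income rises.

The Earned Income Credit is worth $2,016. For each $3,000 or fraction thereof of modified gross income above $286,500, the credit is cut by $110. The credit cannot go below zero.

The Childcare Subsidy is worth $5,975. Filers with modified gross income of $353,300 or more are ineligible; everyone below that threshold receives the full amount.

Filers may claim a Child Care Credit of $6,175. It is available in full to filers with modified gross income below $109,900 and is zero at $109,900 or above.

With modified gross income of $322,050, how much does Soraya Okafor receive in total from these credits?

Earned Income Credit: income exceeds $286,500 by $35,550, which is 12 full-or-partial $3,000 increments; reduction = 12 × $110 = $1,320, leaving $696.
Childcare Subsidy: $322,050 is below the $353,300 cutoff, so the full $5,975 applies.
Child Care Credit: $322,050 meets or exceeds the $109,900 cutoff, so the credit is $0.
Total: $696 + $5,975 + $0 = $6,671.

$6,671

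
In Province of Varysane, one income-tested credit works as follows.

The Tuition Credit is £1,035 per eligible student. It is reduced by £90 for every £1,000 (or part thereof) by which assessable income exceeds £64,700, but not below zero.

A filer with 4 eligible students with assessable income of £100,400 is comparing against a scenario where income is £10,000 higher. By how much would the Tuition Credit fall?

£900

At £100,400 — base = 4 × £1,035 = £4,140. income exceeds £64,700 by £35,700, which is 36 full-or-partial £1,000 increments; reduction = 36 × £90 = £3,240, leaving £900.
At £110,400 — base = 4 × £1,035 = £4,140. income exceeds £64,700 by £45,700 → 46 increments × £90 = £4,140 ≥ base, so the credit is £0.
Lost: £900 − £0 = £900.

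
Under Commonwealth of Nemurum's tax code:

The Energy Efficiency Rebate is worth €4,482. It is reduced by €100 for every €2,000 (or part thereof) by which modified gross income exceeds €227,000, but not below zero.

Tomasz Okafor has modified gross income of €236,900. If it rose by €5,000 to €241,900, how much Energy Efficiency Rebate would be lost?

At €236,900 — income exceeds €227,000 by €9,900, which is 5 full-or-partial €2,000 increments; reduction = 5 × €100 = €500, leaving €3,982.
At €241,900 — income exceeds €227,000 by €14,900, which is 8 full-or-partial €2,000 increments; reduction = 8 × €100 = €800, leaving €3,682.
Lost: €3,982 − €3,682 = €300.

€300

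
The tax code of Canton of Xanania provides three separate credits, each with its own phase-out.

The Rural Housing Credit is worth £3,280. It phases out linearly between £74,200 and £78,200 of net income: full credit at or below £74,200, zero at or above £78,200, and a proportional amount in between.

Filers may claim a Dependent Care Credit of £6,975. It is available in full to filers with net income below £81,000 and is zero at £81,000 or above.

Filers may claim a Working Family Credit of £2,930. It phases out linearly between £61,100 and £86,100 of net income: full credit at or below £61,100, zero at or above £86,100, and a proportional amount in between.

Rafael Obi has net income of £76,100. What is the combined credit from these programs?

£9,869

Rural Housing Credit: £76,100 is £1,900 into a £4,000 phase-out range, leaving 2,100/4,000 of the credit: £3,280 × 2,100/4,000 = £1,722.
Dependent Care Credit: £76,100 is below the £81,000 cutoff, so the full £6,975 applies.
Working Family Credit: £76,100 is £15,000 into a £25,000 phase-out range, leaving 10,000/25,000 of the credit: £2,930 × 10,000/25,000 = £1,172.
Total: £1,722 + £6,975 + £1,172 = £9,869.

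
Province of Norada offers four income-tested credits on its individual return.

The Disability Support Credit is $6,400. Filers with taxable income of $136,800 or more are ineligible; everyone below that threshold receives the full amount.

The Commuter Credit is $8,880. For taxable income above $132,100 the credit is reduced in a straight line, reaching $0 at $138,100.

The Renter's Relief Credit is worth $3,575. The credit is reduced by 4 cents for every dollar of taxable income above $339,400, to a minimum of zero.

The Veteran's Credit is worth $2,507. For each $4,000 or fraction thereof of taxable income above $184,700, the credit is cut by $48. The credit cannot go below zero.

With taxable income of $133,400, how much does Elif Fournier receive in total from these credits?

$19,438

Disability Support Credit: $133,400 is below the $136,800 cutoff, so the full $6,400 applies.
Commuter Credit: $133,400 is $1,300 into a $6,000 phase-out range, leaving 4,700/6,000 of the credit: $8,880 × 4,700/6,000 = $6,956.
Renter's Relief Credit: $133,400 is at or below the $339,400 threshold, so the full $3,575 applies.
Veteran's Credit: $133,400 is at or below the $184,700 threshold, so the full $2,507 applies.
Total: $6,400 + $6,956 + $3,575 + $2,507 = $19,438.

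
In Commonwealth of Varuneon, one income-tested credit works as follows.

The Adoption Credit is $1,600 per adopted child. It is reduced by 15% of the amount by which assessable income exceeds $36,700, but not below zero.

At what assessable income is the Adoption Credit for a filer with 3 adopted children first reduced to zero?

Full credit = 3 × $1,600 = $4,800.
The credit falls by 15% of each dollar above $36,700, so it reaches zero when the excess is $4,800 / 15% = $32,000: income = $36,700 + $32,000 = $68,700.

$68,700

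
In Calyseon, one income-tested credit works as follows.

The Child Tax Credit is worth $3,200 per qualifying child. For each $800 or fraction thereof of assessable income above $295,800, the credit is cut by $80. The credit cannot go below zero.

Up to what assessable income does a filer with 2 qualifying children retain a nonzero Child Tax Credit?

$359,000

Full credit = 2 × $3,200 = $6,400.
After 79 increments the reduction is 79 × $80 = $6,320, leaving $80; one more increment wipes it out. Increment 79 ends at excess 79 × $800 = $63,200, so the highest qualifying income is $295,800 + $63,200 = $359,000.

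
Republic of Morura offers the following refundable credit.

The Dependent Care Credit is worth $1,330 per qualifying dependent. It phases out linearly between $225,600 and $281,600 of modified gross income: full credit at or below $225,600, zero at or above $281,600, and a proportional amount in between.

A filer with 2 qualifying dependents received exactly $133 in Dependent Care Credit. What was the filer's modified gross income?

$278,800

Full credit = 2 × $1,330 = $2,660.
$133 is 133/2,660 of the full $2,660, so 2,527/2,660 of the $56,000 range has been used: income = $225,600 + $56,000 × 2,527/2,660 = $278,800.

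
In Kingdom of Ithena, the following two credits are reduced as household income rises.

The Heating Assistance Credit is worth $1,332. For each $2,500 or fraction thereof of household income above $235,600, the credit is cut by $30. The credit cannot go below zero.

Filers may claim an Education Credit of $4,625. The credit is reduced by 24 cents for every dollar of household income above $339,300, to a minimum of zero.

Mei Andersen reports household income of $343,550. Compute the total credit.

Heating Assistance Credit: income exceeds $235,600 by $107,950, which is 44 full-or-partial $2,500 increments; reduction = 44 × $30 = $1,320, leaving $12.
Education Credit: 24% of the $4,250 excess over $339,300 is $1,020; credit = $4,625 − $1,020 = $3,605.
Total: $12 + $3,605 = $3,617.

$3,617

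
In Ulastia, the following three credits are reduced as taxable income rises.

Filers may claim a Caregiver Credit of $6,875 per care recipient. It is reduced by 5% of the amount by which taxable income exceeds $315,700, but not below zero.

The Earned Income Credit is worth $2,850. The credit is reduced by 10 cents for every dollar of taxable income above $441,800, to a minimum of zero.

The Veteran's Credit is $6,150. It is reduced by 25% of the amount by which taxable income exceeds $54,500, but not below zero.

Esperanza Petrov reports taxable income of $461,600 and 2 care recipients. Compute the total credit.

$7,325

Caregiver Credit: base = 2 × $6,875 = $13,750. 5% of the $145,900 excess over $315,700 is $7,295; credit = $13,750 − $7,295 = $6,455.
Earned Income Credit: 10% of the $19,800 excess over $441,800 is $1,980; credit = $2,850 − $1,980 = $870.
Veteran's Credit: 25% of the $407,100 excess over $54,500 is $101,775 ≥ base, so the credit is $0.
Total: $6,455 + $870 + $0 = $7,325.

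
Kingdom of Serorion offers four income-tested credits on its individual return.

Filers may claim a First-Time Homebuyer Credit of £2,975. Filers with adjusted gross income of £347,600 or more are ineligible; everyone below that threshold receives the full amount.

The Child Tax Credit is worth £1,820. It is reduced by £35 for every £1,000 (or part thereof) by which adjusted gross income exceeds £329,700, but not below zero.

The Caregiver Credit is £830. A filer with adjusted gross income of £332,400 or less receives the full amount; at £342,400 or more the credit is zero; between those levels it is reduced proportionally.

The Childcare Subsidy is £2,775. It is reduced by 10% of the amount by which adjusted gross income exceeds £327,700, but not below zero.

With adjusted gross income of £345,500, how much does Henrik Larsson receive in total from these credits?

£5,230

First-Time Homebuyer Credit: £345,500 is below the £347,600 cutoff, so the full £2,975 applies.
Child Tax Credit: income exceeds £329,700 by £15,800, which is 16 full-or-partial £1,000 increments; reduction = 16 × £35 = £560, leaving £1,260.
Caregiver Credit: £345,500 is at or above £342,400, so the credit is £0.
Childcare Subsidy: 10% of the £17,800 excess over £327,700 is £1,780; credit = £2,775 − £1,780 = £995.
Total: £2,975 + £1,260 + £0 + £995 = £5,230.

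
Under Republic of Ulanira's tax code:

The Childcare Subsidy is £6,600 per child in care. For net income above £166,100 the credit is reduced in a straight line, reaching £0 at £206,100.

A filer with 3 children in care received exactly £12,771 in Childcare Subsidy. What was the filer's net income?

Full credit = 3 × £6,600 = £19,800.
£12,771 is 12,771/19,800 of the full £19,800, so 7,029/19,800 of the £40,000 range has been used: income = £166,100 + £40,000 × 7,029/19,800 = £180,300.

£180,300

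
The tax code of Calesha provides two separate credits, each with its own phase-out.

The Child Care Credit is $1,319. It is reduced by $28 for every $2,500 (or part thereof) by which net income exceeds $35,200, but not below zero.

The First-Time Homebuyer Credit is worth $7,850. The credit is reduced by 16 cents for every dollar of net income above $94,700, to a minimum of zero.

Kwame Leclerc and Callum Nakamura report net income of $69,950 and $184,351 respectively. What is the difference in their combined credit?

$8,777

Kwame ($69,950): Child Care Credit: income exceeds $35,200 by $34,750, which is 14 full-or-partial $2,500 increments; reduction = 14 × $28 = $392, leaving $927. First-Time Homebuyer Credit: $69,950 is at or below the $94,700 threshold, so the full $7,850 applies. total $927 + $7,850 = $8,777
Callum ($184,351): Child Care Credit: income exceeds $35,200 by $149,151 → 60 increments × $28 = $1,680 ≥ base, so the credit is $0. First-Time Homebuyer Credit: 16% of the $89,651 excess over $94,700 is $14,344.16 ≥ base, so the credit is $0. total $0 + $0 = $0
Difference: |$8,777 − $0| = $8,777.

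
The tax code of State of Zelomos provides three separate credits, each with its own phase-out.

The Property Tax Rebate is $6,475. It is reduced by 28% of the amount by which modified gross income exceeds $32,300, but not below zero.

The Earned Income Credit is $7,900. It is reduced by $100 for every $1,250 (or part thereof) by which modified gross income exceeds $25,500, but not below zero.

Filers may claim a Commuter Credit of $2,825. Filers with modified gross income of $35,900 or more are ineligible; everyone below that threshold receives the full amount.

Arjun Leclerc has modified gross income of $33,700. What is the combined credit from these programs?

$16,108

Property Tax Rebate: 28% of the $1,400 excess over $32,300 is $392; credit = $6,475 − $392 = $6,083.
Earned Income Credit: income exceeds $25,500 by $8,200, which is 7 full-or-partial $1,250 increments; reduction = 7 × $100 = $700, leaving $7,200.
Commuter Credit: $33,700 is below the $35,900 cutoff, so the full $2,825 applies.
Total: $6,083 + $7,200 + $2,825 = $16,108.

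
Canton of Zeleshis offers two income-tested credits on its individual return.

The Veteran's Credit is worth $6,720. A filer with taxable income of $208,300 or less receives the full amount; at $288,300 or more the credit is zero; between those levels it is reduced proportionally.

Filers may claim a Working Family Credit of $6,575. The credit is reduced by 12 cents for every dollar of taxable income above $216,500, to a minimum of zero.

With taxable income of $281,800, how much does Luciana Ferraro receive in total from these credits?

Veteran's Credit: $281,800 is $73,500 into a $80,000 phase-out range, leaving 6,500/80,000 of the credit: $6,720 × 6,500/80,000 = $546.
Working Family Credit: 12% of the $65,300 excess over $216,500 is $7,836 ≥ base, so the credit is $0.
Total: $546 + $0 = $546.

$546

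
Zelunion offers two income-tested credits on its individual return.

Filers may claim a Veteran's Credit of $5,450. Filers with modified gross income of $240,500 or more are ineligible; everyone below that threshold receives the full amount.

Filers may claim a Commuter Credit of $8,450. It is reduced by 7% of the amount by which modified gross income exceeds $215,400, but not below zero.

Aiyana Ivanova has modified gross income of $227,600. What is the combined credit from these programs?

Veteran's Credit: $227,600 is below the $240,500 cutoff, so the full $5,450 applies.
Commuter Credit: 7% of the $12,200 excess over $215,400 is $854; credit = $8,450 − $854 = $7,596.
Total: $5,450 + $7,596 = $13,046.

$13,046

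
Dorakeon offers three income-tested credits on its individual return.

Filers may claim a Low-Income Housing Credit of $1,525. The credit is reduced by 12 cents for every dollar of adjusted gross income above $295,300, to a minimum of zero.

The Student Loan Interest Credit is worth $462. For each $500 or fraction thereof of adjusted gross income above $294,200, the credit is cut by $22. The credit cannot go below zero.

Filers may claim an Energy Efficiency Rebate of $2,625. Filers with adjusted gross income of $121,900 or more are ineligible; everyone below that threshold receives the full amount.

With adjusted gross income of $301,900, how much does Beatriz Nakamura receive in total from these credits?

Low-Income Housing Credit: 12% of the $6,600 excess over $295,300 is $792; credit = $1,525 − $792 = $733.
Student Loan Interest Credit: income exceeds $294,200 by $7,700, which is 16 full-or-partial $500 increments; reduction = 16 × $22 = $352, leaving $110.
Energy Efficiency Rebate: $301,900 meets or exceeds the $121,900 cutoff, so the credit is $0.
Total: $733 + $110 + $0 = $843.

$843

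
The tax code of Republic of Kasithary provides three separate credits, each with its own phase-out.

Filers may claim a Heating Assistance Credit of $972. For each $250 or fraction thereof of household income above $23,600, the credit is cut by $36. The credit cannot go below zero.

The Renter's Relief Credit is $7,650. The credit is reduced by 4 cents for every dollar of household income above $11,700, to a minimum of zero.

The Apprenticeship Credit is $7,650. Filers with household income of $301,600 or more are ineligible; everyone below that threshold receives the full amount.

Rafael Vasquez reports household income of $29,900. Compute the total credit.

$14,608

Heating Assistance Credit: income exceeds $23,600 by $6,300, which is 26 full-or-partial $250 increments; reduction = 26 × $36 = $936, leaving $36.
Renter's Relief Credit: 4% of the $18,200 excess over $11,700 is $728; credit = $7,650 − $728 = $6,922.
Apprenticeship Credit: $29,900 is below the $301,600 cutoff, so the full $7,650 applies.
Total: $36 + $6,922 + $7,650 = $14,608.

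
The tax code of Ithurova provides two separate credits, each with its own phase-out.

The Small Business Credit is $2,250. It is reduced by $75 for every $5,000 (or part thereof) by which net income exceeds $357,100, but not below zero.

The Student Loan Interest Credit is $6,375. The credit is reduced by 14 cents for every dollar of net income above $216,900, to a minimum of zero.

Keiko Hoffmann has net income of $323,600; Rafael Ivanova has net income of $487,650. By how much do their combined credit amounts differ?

$2,025

Keiko ($323,600): Small Business Credit: $323,600 is at or below the $357,100 threshold, so the full $2,250 applies. Student Loan Interest Credit: 14% of the $106,700 excess over $216,900 is $14,938 ≥ base, so the credit is $0. total $2,250 + $0 = $2,250
Rafael ($487,650): Small Business Credit: income exceeds $357,100 by $130,550, which is 27 full-or-partial $5,000 increments; reduction = 27 × $75 = $2,025, leaving $225. Student Loan Interest Credit: 14% of the $270,750 excess over $216,900 is $37,905 ≥ base, so the credit is $0. total $225 + $0 = $225
Difference: |$2,250 − $225| = $2,025.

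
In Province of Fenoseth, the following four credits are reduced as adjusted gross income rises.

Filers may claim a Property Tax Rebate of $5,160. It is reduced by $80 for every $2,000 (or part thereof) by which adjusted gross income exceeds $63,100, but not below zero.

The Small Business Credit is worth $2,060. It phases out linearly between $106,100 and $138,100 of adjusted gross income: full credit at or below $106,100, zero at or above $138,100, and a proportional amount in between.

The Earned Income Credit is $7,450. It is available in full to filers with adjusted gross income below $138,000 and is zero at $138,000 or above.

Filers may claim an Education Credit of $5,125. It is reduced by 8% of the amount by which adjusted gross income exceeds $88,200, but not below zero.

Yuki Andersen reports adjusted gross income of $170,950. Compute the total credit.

Property Tax Rebate: income exceeds $63,100 by $107,850, which is 54 full-or-partial $2,000 increments; reduction = 54 × $80 = $4,320, leaving $840.
Small Business Credit: $170,950 is at or above $138,100, so the credit is $0.
Earned Income Credit: $170,950 meets or exceeds the $138,000 cutoff, so the credit is $0.
Education Credit: 8% of the $82,750 excess over $88,200 is $6,620 ≥ base, so the credit is $0.
Total: $840 + $0 + $0 + $0 = $840.

$840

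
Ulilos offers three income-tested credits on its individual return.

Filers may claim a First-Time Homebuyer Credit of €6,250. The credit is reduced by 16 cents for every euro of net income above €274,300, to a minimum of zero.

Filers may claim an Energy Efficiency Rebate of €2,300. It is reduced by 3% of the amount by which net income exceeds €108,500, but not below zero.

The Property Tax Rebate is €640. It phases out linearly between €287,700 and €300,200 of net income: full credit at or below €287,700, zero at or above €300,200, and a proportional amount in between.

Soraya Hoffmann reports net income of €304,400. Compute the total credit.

€1,434

First-Time Homebuyer Credit: 16% of the €30,100 excess over €274,300 is €4,816; credit = €6,250 − €4,816 = €1,434.
Energy Efficiency Rebate: 3% of the €195,900 excess over €108,500 is €5,877 ≥ base, so the credit is €0.
Property Tax Rebate: €304,400 is at or above €300,200, so the credit is €0.
Total: €1,434 + €0 + €0 = €1,434.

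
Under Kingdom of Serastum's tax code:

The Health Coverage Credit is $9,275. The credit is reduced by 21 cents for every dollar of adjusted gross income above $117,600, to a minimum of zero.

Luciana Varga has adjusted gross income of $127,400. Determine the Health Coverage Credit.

Health Coverage Credit: 21% of the $9,800 excess over $117,600 is $2,058; credit = $9,275 − $2,058 = $7,217.

$7,217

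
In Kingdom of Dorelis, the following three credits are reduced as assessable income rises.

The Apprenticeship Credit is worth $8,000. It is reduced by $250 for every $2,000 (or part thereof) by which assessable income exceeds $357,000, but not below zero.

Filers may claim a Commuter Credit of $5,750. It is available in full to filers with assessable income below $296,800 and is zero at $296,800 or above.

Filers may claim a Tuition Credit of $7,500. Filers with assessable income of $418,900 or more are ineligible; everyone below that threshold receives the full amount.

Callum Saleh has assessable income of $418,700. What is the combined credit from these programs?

$7,750

Apprenticeship Credit: income exceeds $357,000 by $61,700, which is 31 full-or-partial $2,000 increments; reduction = 31 × $250 = $7,750, leaving $250.
Commuter Credit: $418,700 meets or exceeds the $296,800 cutoff, so the credit is $0.
Tuition Credit: $418,700 is below the $418,900 cutoff, so the full $7,500 applies.
Total: $250 + $0 + $7,500 = $7,750.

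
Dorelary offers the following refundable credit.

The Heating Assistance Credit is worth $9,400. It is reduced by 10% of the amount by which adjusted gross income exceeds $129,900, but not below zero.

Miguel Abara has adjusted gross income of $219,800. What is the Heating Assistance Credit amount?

$410

Heating Assistance Credit: 10% of the $89,900 excess over $129,900 is $8,990; credit = $9,400 − $8,990 = $410.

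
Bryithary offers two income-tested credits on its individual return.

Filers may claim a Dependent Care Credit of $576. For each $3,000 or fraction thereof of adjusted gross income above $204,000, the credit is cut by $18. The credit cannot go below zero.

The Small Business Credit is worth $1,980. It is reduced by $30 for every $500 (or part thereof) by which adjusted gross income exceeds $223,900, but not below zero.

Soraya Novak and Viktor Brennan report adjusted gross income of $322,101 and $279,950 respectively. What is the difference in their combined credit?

Soraya ($322,101): Dependent Care Credit: income exceeds $204,000 by $118,101 → 40 increments × $18 = $720 ≥ base, so the credit is $0. Small Business Credit: income exceeds $223,900 by $98,201 → 197 increments × $30 = $5,910 ≥ base, so the credit is $0. total $0 + $0 = $0
Viktor ($279,950): Dependent Care Credit: income exceeds $204,000 by $75,950, which is 26 full-or-partial $3,000 increments; reduction = 26 × $18 = $468, leaving $108. Small Business Credit: income exceeds $223,900 by $56,050 → 113 increments × $30 = $3,390 ≥ base, so the credit is $0. total $108 + $0 = $108
Difference: |$0 − $108| = $108.

$108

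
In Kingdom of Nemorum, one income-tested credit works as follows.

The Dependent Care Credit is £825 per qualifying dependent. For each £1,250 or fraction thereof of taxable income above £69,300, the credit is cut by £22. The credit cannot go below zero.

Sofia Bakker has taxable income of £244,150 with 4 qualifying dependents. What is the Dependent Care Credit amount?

£220

Dependent Care Credit: base = 4 × £825 = £3,300. income exceeds £69,300 by £174,850, which is 140 full-or-partial £1,250 increments; reduction = 140 × £22 = £3,080, leaving £220.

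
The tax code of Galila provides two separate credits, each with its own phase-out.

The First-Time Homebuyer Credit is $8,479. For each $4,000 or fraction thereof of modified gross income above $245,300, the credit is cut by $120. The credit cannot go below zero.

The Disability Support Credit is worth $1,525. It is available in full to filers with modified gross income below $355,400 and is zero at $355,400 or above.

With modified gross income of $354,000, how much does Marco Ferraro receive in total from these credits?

$6,644

First-Time Homebuyer Credit: income exceeds $245,300 by $108,700, which is 28 full-or-partial $4,000 increments; reduction = 28 × $120 = $3,360, leaving $5,119.
Disability Support Credit: $354,000 is below the $355,400 cutoff, so the full $1,525 applies.
Total: $5,119 + $1,525 = $6,644.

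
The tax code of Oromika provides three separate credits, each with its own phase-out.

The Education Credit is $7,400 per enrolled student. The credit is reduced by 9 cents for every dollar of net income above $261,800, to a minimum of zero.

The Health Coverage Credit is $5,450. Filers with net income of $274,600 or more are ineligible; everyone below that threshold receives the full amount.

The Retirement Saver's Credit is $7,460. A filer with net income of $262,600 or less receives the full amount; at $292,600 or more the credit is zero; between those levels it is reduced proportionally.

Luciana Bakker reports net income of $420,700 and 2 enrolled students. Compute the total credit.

$499

Education Credit: base = 2 × $7,400 = $14,800. 9% of the $158,900 excess over $261,800 is $14,301; credit = $14,800 − $14,301 = $499.
Health Coverage Credit: $420,700 meets or exceeds the $274,600 cutoff, so the credit is $0.
Retirement Saver's Credit: $420,700 is at or above $292,600, so the credit is $0.
Total: $499 + $0 + $0 = $499.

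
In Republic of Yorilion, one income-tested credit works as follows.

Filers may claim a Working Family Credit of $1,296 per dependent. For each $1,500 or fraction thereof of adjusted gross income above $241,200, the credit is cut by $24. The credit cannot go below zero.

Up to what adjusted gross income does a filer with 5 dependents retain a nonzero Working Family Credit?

Full credit = 5 × $1,296 = $6,480.
After 269 increments the reduction is 269 × $24 = $6,456, leaving $24; one more increment wipes it out. Increment 269 ends at excess 269 × $1,500 = $403,500, so the highest qualifying income is $241,200 + $403,500 = $644,700.

$644,700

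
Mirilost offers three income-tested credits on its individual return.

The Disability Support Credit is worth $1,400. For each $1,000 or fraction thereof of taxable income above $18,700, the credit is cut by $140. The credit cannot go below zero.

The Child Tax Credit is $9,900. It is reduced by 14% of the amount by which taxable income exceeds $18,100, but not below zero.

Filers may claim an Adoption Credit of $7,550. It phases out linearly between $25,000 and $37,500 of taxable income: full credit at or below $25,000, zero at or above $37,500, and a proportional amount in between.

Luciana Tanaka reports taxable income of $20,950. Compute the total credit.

Disability Support Credit: income exceeds $18,700 by $2,250, which is 3 full-or-partial $1,000 increments; reduction = 3 × $140 = $420, leaving $980.
Child Tax Credit: 14% of the $2,850 excess over $18,100 is $399; credit = $9,900 − $399 = $9,501.
Adoption Credit: $20,950 is at or below the $25,000 threshold, so the full $7,550 applies.
Total: $980 + $9,501 + $7,550 = $18,031.

$18,031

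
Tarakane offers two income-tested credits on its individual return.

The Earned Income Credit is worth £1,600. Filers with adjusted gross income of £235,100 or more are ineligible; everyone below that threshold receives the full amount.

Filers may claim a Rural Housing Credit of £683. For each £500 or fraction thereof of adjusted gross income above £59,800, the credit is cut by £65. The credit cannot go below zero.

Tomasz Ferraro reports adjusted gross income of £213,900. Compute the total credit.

Earned Income Credit: £213,900 is below the £235,100 cutoff, so the full £1,600 applies.
Rural Housing Credit: income exceeds £59,800 by £154,100 → 309 increments × £65 = £20,085 ≥ base, so the credit is £0.
Total: £1,600 + £0 = £1,600.

£1,600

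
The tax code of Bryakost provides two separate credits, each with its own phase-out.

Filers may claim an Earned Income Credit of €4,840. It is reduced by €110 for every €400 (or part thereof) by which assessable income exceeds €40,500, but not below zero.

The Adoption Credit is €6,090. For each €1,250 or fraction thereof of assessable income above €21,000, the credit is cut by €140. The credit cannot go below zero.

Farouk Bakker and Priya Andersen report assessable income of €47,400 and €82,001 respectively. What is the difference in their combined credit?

€5,870

Farouk (€47,400): Earned Income Credit: income exceeds €40,500 by €6,900, which is 18 full-or-partial €400 increments; reduction = 18 × €110 = €1,980, leaving €2,860. Adoption Credit: income exceeds €21,000 by €26,400, which is 22 full-or-partial €1,250 increments; reduction = 22 × €140 = €3,080, leaving €3,010. total €2,860 + €3,010 = €5,870
Priya (€82,001): Earned Income Credit: income exceeds €40,500 by €41,501 → 104 increments × €110 = €11,440 ≥ base, so the credit is €0. Adoption Credit: income exceeds €21,000 by €61,001 → 49 increments × €140 = €6,860 ≥ base, so the credit is €0. total €0 + €0 = €0
Difference: |€5,870 − €0| = €5,870.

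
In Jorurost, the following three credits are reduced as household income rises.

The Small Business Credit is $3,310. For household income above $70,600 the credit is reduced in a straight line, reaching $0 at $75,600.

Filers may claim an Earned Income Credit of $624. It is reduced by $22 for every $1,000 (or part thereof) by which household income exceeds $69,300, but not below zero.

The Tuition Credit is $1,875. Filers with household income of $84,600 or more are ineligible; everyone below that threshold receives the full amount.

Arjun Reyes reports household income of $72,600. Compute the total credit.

Small Business Credit: $72,600 is $2,000 into a $5,000 phase-out range, leaving 3,000/5,000 of the credit: $3,310 × 3,000/5,000 = $1,986.
Earned Income Credit: income exceeds $69,300 by $3,300, which is 4 full-or-partial $1,000 increments; reduction = 4 × $22 = $88, leaving $536.
Tuition Credit: $72,600 is below the $84,600 cutoff, so the full $1,875 applies.
Total: $1,986 + $536 + $1,875 = $4,397.

$4,397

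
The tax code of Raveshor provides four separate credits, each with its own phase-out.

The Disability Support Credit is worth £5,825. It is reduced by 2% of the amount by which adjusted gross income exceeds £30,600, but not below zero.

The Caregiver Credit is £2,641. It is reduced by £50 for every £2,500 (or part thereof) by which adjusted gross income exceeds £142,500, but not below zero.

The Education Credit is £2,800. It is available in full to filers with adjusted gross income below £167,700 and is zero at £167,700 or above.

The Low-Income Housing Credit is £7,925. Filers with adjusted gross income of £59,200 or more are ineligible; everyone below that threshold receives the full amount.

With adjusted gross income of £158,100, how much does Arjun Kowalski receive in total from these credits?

Disability Support Credit: 2% of the £127,500 excess over £30,600 is £2,550; credit = £5,825 − £2,550 = £3,275.
Caregiver Credit: income exceeds £142,500 by £15,600, which is 7 full-or-partial £2,500 increments; reduction = 7 × £50 = £350, leaving £2,291.
Education Credit: £158,100 is below the £167,700 cutoff, so the full £2,800 applies.
Low-Income Housing Credit: £158,100 meets or exceeds the £59,200 cutoff, so the credit is £0.
Total: £3,275 + £2,291 + £2,800 + £0 = £8,366.

£8,366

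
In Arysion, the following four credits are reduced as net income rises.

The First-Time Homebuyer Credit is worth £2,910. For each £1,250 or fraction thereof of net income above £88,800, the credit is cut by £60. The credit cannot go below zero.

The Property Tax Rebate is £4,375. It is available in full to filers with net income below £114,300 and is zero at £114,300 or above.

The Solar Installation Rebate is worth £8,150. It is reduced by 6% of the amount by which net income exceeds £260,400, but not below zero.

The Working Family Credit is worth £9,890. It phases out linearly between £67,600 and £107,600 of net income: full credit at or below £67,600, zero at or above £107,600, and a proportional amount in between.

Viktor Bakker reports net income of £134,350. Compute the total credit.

£8,840

First-Time Homebuyer Credit: income exceeds £88,800 by £45,550, which is 37 full-or-partial £1,250 increments; reduction = 37 × £60 = £2,220, leaving £690.
Property Tax Rebate: £134,350 meets or exceeds the £114,300 cutoff, so the credit is £0.
Solar Installation Rebate: £134,350 is at or below the £260,400 threshold, so the full £8,150 applies.
Working Family Credit: £134,350 is at or above £107,600, so the credit is £0.
Total: £690 + £0 + £8,150 + £0 = £8,840.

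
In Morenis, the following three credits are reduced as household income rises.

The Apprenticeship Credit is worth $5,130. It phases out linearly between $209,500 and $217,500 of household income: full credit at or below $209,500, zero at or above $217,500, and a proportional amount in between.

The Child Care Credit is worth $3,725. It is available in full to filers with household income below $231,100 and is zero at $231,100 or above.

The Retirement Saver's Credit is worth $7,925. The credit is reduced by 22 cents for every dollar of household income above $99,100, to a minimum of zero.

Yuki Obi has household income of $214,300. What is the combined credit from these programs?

Apprenticeship Credit: $214,300 is $4,800 into a $8,000 phase-out range, leaving 3,200/8,000 of the credit: $5,130 × 3,200/8,000 = $2,052.
Child Care Credit: $214,300 is below the $231,100 cutoff, so the full $3,725 applies.
Retirement Saver's Credit: 22% of the $115,200 excess over $99,100 is $25,344 ≥ base, so the credit is $0.
Total: $2,052 + $3,725 + $0 = $5,777.

$5,777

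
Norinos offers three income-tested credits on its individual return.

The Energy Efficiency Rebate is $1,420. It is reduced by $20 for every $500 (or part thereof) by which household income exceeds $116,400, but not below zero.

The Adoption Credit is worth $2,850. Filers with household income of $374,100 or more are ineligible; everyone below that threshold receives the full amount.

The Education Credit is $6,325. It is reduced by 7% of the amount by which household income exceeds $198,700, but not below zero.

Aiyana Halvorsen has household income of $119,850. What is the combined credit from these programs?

$10,455

Energy Efficiency Rebate: income exceeds $116,400 by $3,450, which is 7 full-or-partial $500 increments; reduction = 7 × $20 = $140, leaving $1,280.
Adoption Credit: $119,850 is below the $374,100 cutoff, so the full $2,850 applies.
Education Credit: $119,850 is at or below the $198,700 threshold, so the full $6,325 applies.
Total: $1,280 + $2,850 + $6,325 = $10,455.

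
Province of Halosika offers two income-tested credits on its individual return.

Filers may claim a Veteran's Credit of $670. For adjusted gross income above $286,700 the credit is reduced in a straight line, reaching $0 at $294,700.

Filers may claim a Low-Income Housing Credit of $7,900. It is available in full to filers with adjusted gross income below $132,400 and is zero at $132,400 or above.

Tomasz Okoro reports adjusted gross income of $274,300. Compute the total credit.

$670

Veteran's Credit: $274,300 is at or below the $286,700 threshold, so the full $670 applies.
Low-Income Housing Credit: $274,300 meets or exceeds the $132,400 cutoff, so the credit is $0.
Total: $670 + $0 = $670.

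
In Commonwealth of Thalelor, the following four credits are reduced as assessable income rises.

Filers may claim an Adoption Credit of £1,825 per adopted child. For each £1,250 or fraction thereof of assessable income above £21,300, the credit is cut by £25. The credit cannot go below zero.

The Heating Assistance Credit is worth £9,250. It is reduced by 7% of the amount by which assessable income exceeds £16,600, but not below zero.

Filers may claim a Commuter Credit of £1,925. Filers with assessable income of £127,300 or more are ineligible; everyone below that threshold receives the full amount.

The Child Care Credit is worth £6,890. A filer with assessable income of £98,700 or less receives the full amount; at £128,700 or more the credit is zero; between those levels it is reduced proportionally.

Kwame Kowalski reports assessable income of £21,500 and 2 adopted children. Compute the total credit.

Adoption Credit: base = 2 × £1,825 = £3,650. income exceeds £21,300 by £200, which is 1 full-or-partial £1,250 increment; reduction = 1 × £25 = £25, leaving £3,625.
Heating Assistance Credit: 7% of the £4,900 excess over £16,600 is £343; credit = £9,250 − £343 = £8,907.
Commuter Credit: £21,500 is below the £127,300 cutoff, so the full £1,925 applies.
Child Care Credit: £21,500 is at or below the £98,700 threshold, so the full £6,890 applies.
Total: £3,625 + £8,907 + £1,925 + £6,890 = £21,347.

£21,347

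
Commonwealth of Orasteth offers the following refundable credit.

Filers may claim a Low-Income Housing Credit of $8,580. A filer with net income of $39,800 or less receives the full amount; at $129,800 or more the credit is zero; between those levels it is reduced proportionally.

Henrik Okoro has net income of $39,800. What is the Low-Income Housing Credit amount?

$8,580

Low-Income Housing Credit: $39,800 is at or below the $39,800 threshold, so the full $8,580 applies.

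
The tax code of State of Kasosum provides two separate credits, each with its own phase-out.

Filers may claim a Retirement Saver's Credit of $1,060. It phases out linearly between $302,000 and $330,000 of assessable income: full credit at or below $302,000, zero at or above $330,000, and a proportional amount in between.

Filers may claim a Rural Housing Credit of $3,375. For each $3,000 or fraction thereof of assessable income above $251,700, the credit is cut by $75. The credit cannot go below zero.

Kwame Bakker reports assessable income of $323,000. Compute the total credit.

Retirement Saver's Credit: $323,000 is $21,000 into a $28,000 phase-out range, leaving 7,000/28,000 of the credit: $1,060 × 7,000/28,000 = $265.
Rural Housing Credit: income exceeds $251,700 by $71,300, which is 24 full-or-partial $3,000 increments; reduction = 24 × $75 = $1,800, leaving $1,575.
Total: $265 + $1,575 = $1,840.

$1,840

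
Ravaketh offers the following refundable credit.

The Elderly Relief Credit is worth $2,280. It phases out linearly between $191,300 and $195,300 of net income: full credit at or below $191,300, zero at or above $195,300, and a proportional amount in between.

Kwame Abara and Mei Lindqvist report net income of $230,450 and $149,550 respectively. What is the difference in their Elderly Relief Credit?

Kwame ($230,450): Elderly Relief Credit: $230,450 is at or above $195,300, so the credit is $0.
Mei ($149,550): Elderly Relief Credit: $149,550 is at or below the $191,300 threshold, so the full $2,280 applies.
Difference: |$0 − $2,280| = $2,280.

$2,280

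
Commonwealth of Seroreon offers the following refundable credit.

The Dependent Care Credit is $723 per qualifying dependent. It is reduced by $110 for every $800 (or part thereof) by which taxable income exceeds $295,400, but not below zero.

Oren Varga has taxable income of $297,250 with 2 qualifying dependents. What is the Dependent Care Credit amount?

Dependent Care Credit: base = 2 × $723 = $1,446. income exceeds $295,400 by $1,850, which is 3 full-or-partial $800 increments; reduction = 3 × $110 = $330, leaving $1,116.

$1,116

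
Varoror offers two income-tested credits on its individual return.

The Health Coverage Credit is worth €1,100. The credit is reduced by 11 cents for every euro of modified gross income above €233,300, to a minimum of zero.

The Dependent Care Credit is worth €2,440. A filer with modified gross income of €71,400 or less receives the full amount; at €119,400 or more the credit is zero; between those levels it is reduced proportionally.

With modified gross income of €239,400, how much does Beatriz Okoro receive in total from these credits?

€429

Health Coverage Credit: 11% of the €6,100 excess over €233,300 is €671; credit = €1,100 − €671 = €429.
Dependent Care Credit: €239,400 is at or above €119,400, so the credit is €0.
Total: €429 + €0 = €429.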